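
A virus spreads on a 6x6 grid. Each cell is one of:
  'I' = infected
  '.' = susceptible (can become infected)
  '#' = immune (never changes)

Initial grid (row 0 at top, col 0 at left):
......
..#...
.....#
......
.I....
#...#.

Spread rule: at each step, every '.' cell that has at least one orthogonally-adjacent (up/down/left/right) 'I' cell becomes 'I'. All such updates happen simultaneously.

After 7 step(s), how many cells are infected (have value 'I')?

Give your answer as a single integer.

Answer: 31

Derivation:
Step 0 (initial): 1 infected
Step 1: +4 new -> 5 infected
Step 2: +5 new -> 10 infected
Step 3: +6 new -> 16 infected
Step 4: +5 new -> 21 infected
Step 5: +6 new -> 27 infected
Step 6: +2 new -> 29 infected
Step 7: +2 new -> 31 infected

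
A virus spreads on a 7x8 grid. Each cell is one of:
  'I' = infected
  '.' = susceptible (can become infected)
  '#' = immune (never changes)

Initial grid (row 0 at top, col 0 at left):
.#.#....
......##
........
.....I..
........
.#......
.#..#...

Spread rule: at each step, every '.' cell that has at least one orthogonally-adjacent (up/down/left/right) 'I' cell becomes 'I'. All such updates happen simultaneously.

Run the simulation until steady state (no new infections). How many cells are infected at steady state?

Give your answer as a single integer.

Step 0 (initial): 1 infected
Step 1: +4 new -> 5 infected
Step 2: +8 new -> 13 infected
Step 3: +10 new -> 23 infected
Step 4: +9 new -> 32 infected
Step 5: +8 new -> 40 infected
Step 6: +5 new -> 45 infected
Step 7: +2 new -> 47 infected
Step 8: +2 new -> 49 infected
Step 9: +0 new -> 49 infected

Answer: 49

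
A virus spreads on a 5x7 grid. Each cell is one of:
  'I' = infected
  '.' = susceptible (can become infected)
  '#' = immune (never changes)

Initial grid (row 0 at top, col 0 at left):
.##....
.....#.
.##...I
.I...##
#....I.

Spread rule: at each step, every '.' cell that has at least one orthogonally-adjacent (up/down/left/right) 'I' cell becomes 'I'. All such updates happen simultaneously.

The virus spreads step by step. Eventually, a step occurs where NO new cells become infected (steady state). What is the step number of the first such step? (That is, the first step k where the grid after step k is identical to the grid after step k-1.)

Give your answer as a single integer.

Step 0 (initial): 3 infected
Step 1: +7 new -> 10 infected
Step 2: +7 new -> 17 infected
Step 3: +4 new -> 21 infected
Step 4: +4 new -> 25 infected
Step 5: +2 new -> 27 infected
Step 6: +0 new -> 27 infected

Answer: 6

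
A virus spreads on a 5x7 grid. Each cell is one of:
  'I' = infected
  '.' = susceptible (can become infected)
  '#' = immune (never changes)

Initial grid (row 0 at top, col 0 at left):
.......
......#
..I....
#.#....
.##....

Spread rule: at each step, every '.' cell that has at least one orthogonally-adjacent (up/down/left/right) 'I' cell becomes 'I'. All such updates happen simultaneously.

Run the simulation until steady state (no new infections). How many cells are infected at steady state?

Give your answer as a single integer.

Step 0 (initial): 1 infected
Step 1: +3 new -> 4 infected
Step 2: +7 new -> 11 infected
Step 3: +7 new -> 18 infected
Step 4: +6 new -> 24 infected
Step 5: +3 new -> 27 infected
Step 6: +2 new -> 29 infected
Step 7: +0 new -> 29 infected

Answer: 29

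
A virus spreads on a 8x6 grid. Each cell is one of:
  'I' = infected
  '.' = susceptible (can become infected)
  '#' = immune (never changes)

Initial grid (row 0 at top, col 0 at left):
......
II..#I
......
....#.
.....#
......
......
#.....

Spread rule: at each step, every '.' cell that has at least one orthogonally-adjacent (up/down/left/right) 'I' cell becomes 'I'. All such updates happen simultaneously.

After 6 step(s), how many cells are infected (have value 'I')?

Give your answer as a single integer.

Step 0 (initial): 3 infected
Step 1: +7 new -> 10 infected
Step 2: +8 new -> 18 infected
Step 3: +5 new -> 23 infected
Step 4: +4 new -> 27 infected
Step 5: +4 new -> 31 infected
Step 6: +4 new -> 35 infected

Answer: 35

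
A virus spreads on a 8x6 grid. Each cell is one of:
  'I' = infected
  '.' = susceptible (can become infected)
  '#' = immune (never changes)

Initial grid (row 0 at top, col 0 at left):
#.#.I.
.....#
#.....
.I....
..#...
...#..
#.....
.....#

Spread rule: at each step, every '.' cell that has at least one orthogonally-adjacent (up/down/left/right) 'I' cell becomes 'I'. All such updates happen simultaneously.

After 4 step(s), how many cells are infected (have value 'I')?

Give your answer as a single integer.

Step 0 (initial): 2 infected
Step 1: +7 new -> 9 infected
Step 2: +7 new -> 16 infected
Step 3: +10 new -> 26 infected
Step 4: +4 new -> 30 infected

Answer: 30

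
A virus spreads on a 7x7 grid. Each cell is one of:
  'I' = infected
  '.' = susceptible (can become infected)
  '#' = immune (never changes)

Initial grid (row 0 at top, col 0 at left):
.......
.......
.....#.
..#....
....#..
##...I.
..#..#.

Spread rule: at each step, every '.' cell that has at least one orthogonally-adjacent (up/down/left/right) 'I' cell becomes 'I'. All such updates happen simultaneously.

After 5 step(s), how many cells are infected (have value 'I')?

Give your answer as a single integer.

Step 0 (initial): 1 infected
Step 1: +3 new -> 4 infected
Step 2: +5 new -> 9 infected
Step 3: +5 new -> 14 infected
Step 4: +4 new -> 18 infected
Step 5: +4 new -> 22 infected

Answer: 22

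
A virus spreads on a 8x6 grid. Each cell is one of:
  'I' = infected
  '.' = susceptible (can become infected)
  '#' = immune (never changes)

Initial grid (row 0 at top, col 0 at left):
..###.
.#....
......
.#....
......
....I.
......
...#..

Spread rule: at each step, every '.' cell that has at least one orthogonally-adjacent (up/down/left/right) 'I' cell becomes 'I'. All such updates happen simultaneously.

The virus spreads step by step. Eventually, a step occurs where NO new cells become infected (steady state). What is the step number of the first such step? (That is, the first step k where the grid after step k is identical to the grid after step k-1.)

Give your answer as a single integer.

Step 0 (initial): 1 infected
Step 1: +4 new -> 5 infected
Step 2: +7 new -> 12 infected
Step 3: +7 new -> 19 infected
Step 4: +8 new -> 27 infected
Step 5: +6 new -> 33 infected
Step 6: +5 new -> 38 infected
Step 7: +1 new -> 39 infected
Step 8: +1 new -> 40 infected
Step 9: +1 new -> 41 infected
Step 10: +1 new -> 42 infected
Step 11: +0 new -> 42 infected

Answer: 11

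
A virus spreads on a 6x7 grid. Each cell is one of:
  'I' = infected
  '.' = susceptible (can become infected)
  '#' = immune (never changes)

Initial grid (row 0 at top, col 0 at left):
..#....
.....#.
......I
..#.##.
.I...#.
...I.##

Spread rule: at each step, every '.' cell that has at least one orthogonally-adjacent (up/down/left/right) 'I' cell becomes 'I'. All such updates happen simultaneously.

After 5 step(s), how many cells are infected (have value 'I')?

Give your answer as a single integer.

Step 0 (initial): 3 infected
Step 1: +10 new -> 13 infected
Step 2: +8 new -> 21 infected
Step 3: +6 new -> 27 infected
Step 4: +5 new -> 32 infected
Step 5: +2 new -> 34 infected

Answer: 34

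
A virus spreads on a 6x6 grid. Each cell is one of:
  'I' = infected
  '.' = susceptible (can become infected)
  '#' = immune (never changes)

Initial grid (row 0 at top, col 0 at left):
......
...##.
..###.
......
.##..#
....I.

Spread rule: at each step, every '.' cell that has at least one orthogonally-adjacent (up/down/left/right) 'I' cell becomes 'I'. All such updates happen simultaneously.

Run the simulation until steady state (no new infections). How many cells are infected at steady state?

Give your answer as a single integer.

Step 0 (initial): 1 infected
Step 1: +3 new -> 4 infected
Step 2: +3 new -> 7 infected
Step 3: +3 new -> 10 infected
Step 4: +3 new -> 13 infected
Step 5: +3 new -> 16 infected
Step 6: +3 new -> 19 infected
Step 7: +3 new -> 22 infected
Step 8: +4 new -> 26 infected
Step 9: +2 new -> 28 infected
Step 10: +0 new -> 28 infected

Answer: 28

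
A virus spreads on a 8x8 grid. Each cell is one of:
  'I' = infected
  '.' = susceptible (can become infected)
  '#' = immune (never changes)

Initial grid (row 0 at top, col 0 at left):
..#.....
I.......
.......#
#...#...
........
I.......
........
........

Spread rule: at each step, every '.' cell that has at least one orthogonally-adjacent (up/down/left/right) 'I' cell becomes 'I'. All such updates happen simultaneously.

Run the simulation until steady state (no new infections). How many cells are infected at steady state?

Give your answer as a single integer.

Answer: 60

Derivation:
Step 0 (initial): 2 infected
Step 1: +6 new -> 8 infected
Step 2: +7 new -> 15 infected
Step 3: +7 new -> 22 infected
Step 4: +8 new -> 30 infected
Step 5: +8 new -> 38 infected
Step 6: +7 new -> 45 infected
Step 7: +8 new -> 53 infected
Step 8: +5 new -> 58 infected
Step 9: +2 new -> 60 infected
Step 10: +0 new -> 60 infected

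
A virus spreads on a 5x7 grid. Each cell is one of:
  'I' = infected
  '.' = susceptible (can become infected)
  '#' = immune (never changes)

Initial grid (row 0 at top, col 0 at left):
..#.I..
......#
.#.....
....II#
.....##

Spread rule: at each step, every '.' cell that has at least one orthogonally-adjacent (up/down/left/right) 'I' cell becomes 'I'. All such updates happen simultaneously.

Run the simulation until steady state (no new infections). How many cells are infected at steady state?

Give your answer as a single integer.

Answer: 29

Derivation:
Step 0 (initial): 3 infected
Step 1: +7 new -> 10 infected
Step 2: +7 new -> 17 infected
Step 3: +4 new -> 21 infected
Step 4: +3 new -> 24 infected
Step 5: +4 new -> 28 infected
Step 6: +1 new -> 29 infected
Step 7: +0 new -> 29 infected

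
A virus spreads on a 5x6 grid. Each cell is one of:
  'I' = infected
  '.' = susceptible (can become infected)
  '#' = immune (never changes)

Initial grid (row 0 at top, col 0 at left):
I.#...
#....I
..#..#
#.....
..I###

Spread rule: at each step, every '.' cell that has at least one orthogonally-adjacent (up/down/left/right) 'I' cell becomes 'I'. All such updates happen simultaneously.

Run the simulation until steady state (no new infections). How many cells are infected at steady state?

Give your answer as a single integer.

Step 0 (initial): 3 infected
Step 1: +5 new -> 8 infected
Step 2: +7 new -> 15 infected
Step 3: +5 new -> 20 infected
Step 4: +2 new -> 22 infected
Step 5: +0 new -> 22 infected

Answer: 22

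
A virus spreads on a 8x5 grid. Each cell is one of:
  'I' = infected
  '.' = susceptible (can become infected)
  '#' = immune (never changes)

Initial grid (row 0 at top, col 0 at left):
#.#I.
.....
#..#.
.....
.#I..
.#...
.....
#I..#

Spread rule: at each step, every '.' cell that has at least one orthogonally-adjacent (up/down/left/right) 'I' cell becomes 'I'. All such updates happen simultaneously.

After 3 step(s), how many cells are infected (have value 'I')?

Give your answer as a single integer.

Step 0 (initial): 3 infected
Step 1: +7 new -> 10 infected
Step 2: +10 new -> 20 infected
Step 3: +8 new -> 28 infected

Answer: 28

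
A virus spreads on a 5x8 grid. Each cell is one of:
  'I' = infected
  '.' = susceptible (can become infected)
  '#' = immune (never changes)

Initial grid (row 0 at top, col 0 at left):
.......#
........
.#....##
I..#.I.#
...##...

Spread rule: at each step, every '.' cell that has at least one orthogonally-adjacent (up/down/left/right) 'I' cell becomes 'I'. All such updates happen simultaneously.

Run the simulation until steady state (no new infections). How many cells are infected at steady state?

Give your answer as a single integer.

Answer: 32

Derivation:
Step 0 (initial): 2 infected
Step 1: +7 new -> 9 infected
Step 2: +6 new -> 15 infected
Step 3: +9 new -> 24 infected
Step 4: +6 new -> 30 infected
Step 5: +2 new -> 32 infected
Step 6: +0 new -> 32 infected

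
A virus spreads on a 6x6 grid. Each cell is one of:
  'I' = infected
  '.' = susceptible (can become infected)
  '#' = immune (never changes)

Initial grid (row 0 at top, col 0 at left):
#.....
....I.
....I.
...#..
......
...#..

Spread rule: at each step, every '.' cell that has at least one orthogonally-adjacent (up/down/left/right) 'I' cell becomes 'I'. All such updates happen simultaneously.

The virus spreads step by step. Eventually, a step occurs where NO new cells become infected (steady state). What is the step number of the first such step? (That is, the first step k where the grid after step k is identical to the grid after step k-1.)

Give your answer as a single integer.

Answer: 8

Derivation:
Step 0 (initial): 2 infected
Step 1: +6 new -> 8 infected
Step 2: +6 new -> 14 infected
Step 3: +7 new -> 21 infected
Step 4: +6 new -> 27 infected
Step 5: +3 new -> 30 infected
Step 6: +2 new -> 32 infected
Step 7: +1 new -> 33 infected
Step 8: +0 new -> 33 infected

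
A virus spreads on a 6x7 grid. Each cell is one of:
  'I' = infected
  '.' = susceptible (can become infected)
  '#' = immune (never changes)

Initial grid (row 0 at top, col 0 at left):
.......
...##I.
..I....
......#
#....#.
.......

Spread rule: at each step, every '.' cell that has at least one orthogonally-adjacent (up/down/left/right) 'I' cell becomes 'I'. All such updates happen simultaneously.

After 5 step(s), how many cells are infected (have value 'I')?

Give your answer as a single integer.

Step 0 (initial): 2 infected
Step 1: +7 new -> 9 infected
Step 2: +11 new -> 20 infected
Step 3: +8 new -> 28 infected
Step 4: +4 new -> 32 infected
Step 5: +2 new -> 34 infected

Answer: 34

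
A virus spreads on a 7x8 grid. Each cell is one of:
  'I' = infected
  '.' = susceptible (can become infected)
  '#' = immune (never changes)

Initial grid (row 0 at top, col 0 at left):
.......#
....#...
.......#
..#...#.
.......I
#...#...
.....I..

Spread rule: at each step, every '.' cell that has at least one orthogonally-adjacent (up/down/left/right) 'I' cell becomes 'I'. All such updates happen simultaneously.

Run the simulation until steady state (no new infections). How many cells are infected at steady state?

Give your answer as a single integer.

Answer: 49

Derivation:
Step 0 (initial): 2 infected
Step 1: +6 new -> 8 infected
Step 2: +4 new -> 12 infected
Step 3: +4 new -> 16 infected
Step 4: +5 new -> 21 infected
Step 5: +7 new -> 28 infected
Step 6: +4 new -> 32 infected
Step 7: +7 new -> 39 infected
Step 8: +4 new -> 43 infected
Step 9: +3 new -> 46 infected
Step 10: +2 new -> 48 infected
Step 11: +1 new -> 49 infected
Step 12: +0 new -> 49 infected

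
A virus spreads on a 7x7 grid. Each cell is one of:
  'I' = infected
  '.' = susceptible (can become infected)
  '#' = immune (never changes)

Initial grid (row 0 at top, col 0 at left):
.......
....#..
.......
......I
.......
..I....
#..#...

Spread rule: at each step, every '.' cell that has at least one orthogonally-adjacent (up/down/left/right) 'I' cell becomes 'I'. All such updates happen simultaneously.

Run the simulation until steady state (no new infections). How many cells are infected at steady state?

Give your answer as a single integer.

Step 0 (initial): 2 infected
Step 1: +7 new -> 9 infected
Step 2: +11 new -> 20 infected
Step 3: +11 new -> 31 infected
Step 4: +6 new -> 37 infected
Step 5: +5 new -> 42 infected
Step 6: +3 new -> 45 infected
Step 7: +1 new -> 46 infected
Step 8: +0 new -> 46 infected

Answer: 46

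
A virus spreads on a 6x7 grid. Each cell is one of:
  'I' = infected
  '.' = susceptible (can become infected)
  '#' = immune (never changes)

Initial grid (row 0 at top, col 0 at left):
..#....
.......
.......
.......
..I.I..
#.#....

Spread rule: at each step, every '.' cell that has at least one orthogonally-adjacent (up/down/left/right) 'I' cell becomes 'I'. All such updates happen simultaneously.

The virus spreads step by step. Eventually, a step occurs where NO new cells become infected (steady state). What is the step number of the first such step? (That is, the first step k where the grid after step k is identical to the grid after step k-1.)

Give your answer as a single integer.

Answer: 7

Derivation:
Step 0 (initial): 2 infected
Step 1: +6 new -> 8 infected
Step 2: +10 new -> 18 infected
Step 3: +8 new -> 26 infected
Step 4: +6 new -> 32 infected
Step 5: +5 new -> 37 infected
Step 6: +2 new -> 39 infected
Step 7: +0 new -> 39 infected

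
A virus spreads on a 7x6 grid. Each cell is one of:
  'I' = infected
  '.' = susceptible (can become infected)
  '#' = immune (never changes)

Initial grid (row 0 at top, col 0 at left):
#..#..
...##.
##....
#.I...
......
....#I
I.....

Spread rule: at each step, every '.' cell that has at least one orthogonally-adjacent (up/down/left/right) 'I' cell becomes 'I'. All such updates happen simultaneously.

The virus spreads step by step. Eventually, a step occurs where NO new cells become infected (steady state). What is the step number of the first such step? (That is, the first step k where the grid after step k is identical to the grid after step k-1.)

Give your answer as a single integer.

Step 0 (initial): 3 infected
Step 1: +8 new -> 11 infected
Step 2: +12 new -> 23 infected
Step 3: +6 new -> 29 infected
Step 4: +3 new -> 32 infected
Step 5: +1 new -> 33 infected
Step 6: +1 new -> 34 infected
Step 7: +0 new -> 34 infected

Answer: 7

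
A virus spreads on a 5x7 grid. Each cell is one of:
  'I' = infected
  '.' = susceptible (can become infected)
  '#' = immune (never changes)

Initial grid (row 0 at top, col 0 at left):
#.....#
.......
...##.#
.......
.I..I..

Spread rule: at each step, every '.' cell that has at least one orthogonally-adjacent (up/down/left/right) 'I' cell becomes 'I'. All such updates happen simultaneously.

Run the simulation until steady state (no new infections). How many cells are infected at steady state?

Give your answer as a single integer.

Step 0 (initial): 2 infected
Step 1: +6 new -> 8 infected
Step 2: +6 new -> 14 infected
Step 3: +5 new -> 19 infected
Step 4: +4 new -> 23 infected
Step 5: +5 new -> 28 infected
Step 6: +2 new -> 30 infected
Step 7: +0 new -> 30 infected

Answer: 30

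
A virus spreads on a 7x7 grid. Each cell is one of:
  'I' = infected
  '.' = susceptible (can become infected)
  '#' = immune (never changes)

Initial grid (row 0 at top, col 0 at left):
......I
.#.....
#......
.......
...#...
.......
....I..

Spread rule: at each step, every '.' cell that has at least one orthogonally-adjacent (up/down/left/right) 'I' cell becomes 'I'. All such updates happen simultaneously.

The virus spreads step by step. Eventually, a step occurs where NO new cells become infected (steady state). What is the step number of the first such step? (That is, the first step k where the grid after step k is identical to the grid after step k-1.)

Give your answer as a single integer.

Step 0 (initial): 2 infected
Step 1: +5 new -> 7 infected
Step 2: +8 new -> 15 infected
Step 3: +9 new -> 24 infected
Step 4: +9 new -> 33 infected
Step 5: +6 new -> 39 infected
Step 6: +4 new -> 43 infected
Step 7: +3 new -> 46 infected
Step 8: +0 new -> 46 infected

Answer: 8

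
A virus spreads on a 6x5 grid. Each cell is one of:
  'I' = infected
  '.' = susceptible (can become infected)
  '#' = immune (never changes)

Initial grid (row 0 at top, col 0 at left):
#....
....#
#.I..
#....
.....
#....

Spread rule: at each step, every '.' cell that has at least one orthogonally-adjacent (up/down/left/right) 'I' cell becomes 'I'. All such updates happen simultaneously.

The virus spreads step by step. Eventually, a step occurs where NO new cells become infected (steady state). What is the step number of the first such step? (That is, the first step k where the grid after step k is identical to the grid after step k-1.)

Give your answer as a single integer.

Step 0 (initial): 1 infected
Step 1: +4 new -> 5 infected
Step 2: +7 new -> 12 infected
Step 3: +7 new -> 19 infected
Step 4: +5 new -> 24 infected
Step 5: +1 new -> 25 infected
Step 6: +0 new -> 25 infected

Answer: 6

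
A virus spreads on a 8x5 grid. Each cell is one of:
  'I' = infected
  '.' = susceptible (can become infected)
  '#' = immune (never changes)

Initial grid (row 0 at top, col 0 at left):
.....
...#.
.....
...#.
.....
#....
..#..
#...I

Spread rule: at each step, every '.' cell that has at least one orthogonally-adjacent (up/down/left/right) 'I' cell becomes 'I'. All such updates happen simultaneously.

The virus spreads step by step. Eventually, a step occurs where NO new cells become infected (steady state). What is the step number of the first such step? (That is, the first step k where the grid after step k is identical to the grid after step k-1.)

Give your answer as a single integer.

Step 0 (initial): 1 infected
Step 1: +2 new -> 3 infected
Step 2: +3 new -> 6 infected
Step 3: +3 new -> 9 infected
Step 4: +4 new -> 13 infected
Step 5: +4 new -> 17 infected
Step 6: +4 new -> 21 infected
Step 7: +4 new -> 25 infected
Step 8: +4 new -> 29 infected
Step 9: +3 new -> 32 infected
Step 10: +2 new -> 34 infected
Step 11: +1 new -> 35 infected
Step 12: +0 new -> 35 infected

Answer: 12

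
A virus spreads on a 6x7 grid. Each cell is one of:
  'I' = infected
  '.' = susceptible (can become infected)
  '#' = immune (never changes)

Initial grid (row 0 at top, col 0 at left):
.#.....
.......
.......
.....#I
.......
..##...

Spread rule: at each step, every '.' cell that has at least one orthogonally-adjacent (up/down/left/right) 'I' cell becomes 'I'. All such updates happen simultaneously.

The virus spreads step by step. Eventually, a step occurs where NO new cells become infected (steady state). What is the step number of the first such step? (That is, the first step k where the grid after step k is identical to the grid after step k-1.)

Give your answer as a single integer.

Answer: 10

Derivation:
Step 0 (initial): 1 infected
Step 1: +2 new -> 3 infected
Step 2: +4 new -> 7 infected
Step 3: +5 new -> 12 infected
Step 4: +6 new -> 18 infected
Step 5: +5 new -> 23 infected
Step 6: +5 new -> 28 infected
Step 7: +6 new -> 34 infected
Step 8: +3 new -> 37 infected
Step 9: +1 new -> 38 infected
Step 10: +0 new -> 38 infected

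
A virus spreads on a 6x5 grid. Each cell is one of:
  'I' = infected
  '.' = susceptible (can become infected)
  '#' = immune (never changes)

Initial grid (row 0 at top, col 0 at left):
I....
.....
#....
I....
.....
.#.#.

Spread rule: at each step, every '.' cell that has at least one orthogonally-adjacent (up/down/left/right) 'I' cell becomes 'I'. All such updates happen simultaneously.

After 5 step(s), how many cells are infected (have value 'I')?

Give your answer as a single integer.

Answer: 26

Derivation:
Step 0 (initial): 2 infected
Step 1: +4 new -> 6 infected
Step 2: +6 new -> 12 infected
Step 3: +5 new -> 17 infected
Step 4: +6 new -> 23 infected
Step 5: +3 new -> 26 infected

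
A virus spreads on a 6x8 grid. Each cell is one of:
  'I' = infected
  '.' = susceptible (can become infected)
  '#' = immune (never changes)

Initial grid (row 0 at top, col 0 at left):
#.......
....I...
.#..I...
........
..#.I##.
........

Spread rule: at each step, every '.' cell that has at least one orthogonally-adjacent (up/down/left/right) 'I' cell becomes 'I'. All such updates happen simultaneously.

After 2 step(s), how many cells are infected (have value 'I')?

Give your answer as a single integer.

Answer: 21

Derivation:
Step 0 (initial): 3 infected
Step 1: +8 new -> 11 infected
Step 2: +10 new -> 21 infected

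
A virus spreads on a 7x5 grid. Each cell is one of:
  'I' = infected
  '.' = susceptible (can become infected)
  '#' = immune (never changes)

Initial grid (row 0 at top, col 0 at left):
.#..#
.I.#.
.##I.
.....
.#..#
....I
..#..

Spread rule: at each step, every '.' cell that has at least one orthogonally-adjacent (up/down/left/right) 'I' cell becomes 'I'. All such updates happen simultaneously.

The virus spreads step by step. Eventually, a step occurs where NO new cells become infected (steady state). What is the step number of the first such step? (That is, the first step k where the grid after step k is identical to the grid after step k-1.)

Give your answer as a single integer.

Answer: 6

Derivation:
Step 0 (initial): 3 infected
Step 1: +6 new -> 9 infected
Step 2: +9 new -> 18 infected
Step 3: +5 new -> 23 infected
Step 4: +3 new -> 26 infected
Step 5: +1 new -> 27 infected
Step 6: +0 new -> 27 infected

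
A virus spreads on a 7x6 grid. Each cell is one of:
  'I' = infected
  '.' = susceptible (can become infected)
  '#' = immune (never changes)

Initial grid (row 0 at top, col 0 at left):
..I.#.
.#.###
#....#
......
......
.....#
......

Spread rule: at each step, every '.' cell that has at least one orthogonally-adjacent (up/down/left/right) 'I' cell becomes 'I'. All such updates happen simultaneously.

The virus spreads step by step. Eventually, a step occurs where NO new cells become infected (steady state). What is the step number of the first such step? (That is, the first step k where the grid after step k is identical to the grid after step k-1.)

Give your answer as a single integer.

Answer: 10

Derivation:
Step 0 (initial): 1 infected
Step 1: +3 new -> 4 infected
Step 2: +2 new -> 6 infected
Step 3: +4 new -> 10 infected
Step 4: +4 new -> 14 infected
Step 5: +5 new -> 19 infected
Step 6: +6 new -> 25 infected
Step 7: +5 new -> 30 infected
Step 8: +2 new -> 32 infected
Step 9: +1 new -> 33 infected
Step 10: +0 new -> 33 infected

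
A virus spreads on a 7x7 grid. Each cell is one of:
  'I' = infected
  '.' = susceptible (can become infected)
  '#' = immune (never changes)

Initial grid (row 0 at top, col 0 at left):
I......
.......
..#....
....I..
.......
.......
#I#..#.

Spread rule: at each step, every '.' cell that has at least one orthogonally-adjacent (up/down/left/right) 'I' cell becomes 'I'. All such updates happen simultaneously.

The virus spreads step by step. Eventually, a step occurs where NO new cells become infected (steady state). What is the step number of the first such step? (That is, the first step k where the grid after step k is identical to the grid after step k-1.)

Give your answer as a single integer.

Answer: 6

Derivation:
Step 0 (initial): 3 infected
Step 1: +7 new -> 10 infected
Step 2: +14 new -> 24 infected
Step 3: +15 new -> 39 infected
Step 4: +4 new -> 43 infected
Step 5: +2 new -> 45 infected
Step 6: +0 new -> 45 infected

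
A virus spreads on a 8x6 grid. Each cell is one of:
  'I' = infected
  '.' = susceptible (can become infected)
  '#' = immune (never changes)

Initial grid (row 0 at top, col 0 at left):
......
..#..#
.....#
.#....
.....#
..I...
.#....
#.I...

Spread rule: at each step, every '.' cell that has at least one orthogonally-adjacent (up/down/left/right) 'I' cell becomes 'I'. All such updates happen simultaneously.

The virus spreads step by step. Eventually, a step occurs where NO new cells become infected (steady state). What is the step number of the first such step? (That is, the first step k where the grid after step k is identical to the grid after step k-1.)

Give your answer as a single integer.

Step 0 (initial): 2 infected
Step 1: +6 new -> 8 infected
Step 2: +7 new -> 15 infected
Step 3: +8 new -> 23 infected
Step 4: +5 new -> 28 infected
Step 5: +5 new -> 33 infected
Step 6: +4 new -> 37 infected
Step 7: +3 new -> 40 infected
Step 8: +1 new -> 41 infected
Step 9: +0 new -> 41 infected

Answer: 9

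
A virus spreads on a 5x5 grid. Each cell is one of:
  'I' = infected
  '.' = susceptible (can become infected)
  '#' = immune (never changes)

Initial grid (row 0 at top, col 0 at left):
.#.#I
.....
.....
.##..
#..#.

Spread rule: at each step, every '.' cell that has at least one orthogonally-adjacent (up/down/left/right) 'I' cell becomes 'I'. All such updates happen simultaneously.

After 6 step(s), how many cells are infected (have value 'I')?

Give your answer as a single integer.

Answer: 16

Derivation:
Step 0 (initial): 1 infected
Step 1: +1 new -> 2 infected
Step 2: +2 new -> 4 infected
Step 3: +3 new -> 7 infected
Step 4: +5 new -> 12 infected
Step 5: +2 new -> 14 infected
Step 6: +2 new -> 16 infected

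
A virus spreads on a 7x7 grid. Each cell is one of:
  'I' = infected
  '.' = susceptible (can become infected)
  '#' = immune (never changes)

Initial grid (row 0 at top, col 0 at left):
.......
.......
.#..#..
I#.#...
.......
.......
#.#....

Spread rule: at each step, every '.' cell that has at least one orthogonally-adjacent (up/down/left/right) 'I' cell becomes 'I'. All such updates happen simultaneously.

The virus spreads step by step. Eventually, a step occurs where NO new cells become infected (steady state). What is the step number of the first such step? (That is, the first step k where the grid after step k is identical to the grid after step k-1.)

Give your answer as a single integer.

Step 0 (initial): 1 infected
Step 1: +2 new -> 3 infected
Step 2: +3 new -> 6 infected
Step 3: +4 new -> 10 infected
Step 4: +6 new -> 16 infected
Step 5: +5 new -> 21 infected
Step 6: +7 new -> 28 infected
Step 7: +6 new -> 34 infected
Step 8: +6 new -> 40 infected
Step 9: +3 new -> 43 infected
Step 10: +0 new -> 43 infected

Answer: 10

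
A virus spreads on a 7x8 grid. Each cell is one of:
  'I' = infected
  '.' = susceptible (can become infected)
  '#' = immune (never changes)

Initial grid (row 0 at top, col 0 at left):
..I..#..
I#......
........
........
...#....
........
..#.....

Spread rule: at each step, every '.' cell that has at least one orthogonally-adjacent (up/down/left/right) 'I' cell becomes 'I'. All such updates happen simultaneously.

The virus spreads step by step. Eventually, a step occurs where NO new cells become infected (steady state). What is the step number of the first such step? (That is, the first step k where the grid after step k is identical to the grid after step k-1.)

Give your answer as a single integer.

Step 0 (initial): 2 infected
Step 1: +5 new -> 7 infected
Step 2: +5 new -> 12 infected
Step 3: +5 new -> 17 infected
Step 4: +6 new -> 23 infected
Step 5: +6 new -> 29 infected
Step 6: +7 new -> 36 infected
Step 7: +6 new -> 42 infected
Step 8: +4 new -> 46 infected
Step 9: +3 new -> 49 infected
Step 10: +2 new -> 51 infected
Step 11: +1 new -> 52 infected
Step 12: +0 new -> 52 infected

Answer: 12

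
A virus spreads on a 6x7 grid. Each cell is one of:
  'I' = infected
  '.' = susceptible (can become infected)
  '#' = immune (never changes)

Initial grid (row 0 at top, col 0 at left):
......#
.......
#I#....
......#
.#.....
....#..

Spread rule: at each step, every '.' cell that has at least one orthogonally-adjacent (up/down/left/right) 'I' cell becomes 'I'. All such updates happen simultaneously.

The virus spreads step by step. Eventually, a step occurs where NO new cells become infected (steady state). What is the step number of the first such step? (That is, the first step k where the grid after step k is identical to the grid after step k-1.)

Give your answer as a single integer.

Step 0 (initial): 1 infected
Step 1: +2 new -> 3 infected
Step 2: +5 new -> 8 infected
Step 3: +6 new -> 14 infected
Step 4: +7 new -> 21 infected
Step 5: +7 new -> 28 infected
Step 6: +4 new -> 32 infected
Step 7: +3 new -> 35 infected
Step 8: +1 new -> 36 infected
Step 9: +0 new -> 36 infected

Answer: 9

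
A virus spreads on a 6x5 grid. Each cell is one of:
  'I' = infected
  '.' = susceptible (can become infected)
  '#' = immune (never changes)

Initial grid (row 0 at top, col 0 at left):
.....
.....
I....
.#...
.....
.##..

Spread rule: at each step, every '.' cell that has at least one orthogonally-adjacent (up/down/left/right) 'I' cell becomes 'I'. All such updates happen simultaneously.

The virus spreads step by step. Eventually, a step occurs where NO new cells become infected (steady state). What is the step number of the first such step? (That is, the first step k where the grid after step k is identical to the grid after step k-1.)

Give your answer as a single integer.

Answer: 8

Derivation:
Step 0 (initial): 1 infected
Step 1: +3 new -> 4 infected
Step 2: +4 new -> 8 infected
Step 3: +6 new -> 14 infected
Step 4: +5 new -> 19 infected
Step 5: +4 new -> 23 infected
Step 6: +3 new -> 26 infected
Step 7: +1 new -> 27 infected
Step 8: +0 new -> 27 infected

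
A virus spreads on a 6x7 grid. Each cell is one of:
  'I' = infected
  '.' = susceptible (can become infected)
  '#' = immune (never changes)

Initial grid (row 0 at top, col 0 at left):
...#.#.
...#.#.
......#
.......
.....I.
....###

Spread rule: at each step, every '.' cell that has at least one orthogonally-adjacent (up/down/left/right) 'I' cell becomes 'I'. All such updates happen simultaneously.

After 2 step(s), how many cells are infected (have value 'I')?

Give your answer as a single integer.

Step 0 (initial): 1 infected
Step 1: +3 new -> 4 infected
Step 2: +4 new -> 8 infected

Answer: 8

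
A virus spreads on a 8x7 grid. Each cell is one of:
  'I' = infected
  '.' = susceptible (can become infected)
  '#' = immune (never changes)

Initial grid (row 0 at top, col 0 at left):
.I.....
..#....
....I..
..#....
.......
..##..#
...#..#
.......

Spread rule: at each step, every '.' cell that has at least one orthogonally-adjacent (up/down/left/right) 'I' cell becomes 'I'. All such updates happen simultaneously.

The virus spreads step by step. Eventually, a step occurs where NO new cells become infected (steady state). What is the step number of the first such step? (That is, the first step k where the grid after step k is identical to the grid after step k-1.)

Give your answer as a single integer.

Step 0 (initial): 2 infected
Step 1: +7 new -> 9 infected
Step 2: +11 new -> 20 infected
Step 3: +8 new -> 28 infected
Step 4: +7 new -> 35 infected
Step 5: +4 new -> 39 infected
Step 6: +4 new -> 43 infected
Step 7: +5 new -> 48 infected
Step 8: +1 new -> 49 infected
Step 9: +0 new -> 49 infected

Answer: 9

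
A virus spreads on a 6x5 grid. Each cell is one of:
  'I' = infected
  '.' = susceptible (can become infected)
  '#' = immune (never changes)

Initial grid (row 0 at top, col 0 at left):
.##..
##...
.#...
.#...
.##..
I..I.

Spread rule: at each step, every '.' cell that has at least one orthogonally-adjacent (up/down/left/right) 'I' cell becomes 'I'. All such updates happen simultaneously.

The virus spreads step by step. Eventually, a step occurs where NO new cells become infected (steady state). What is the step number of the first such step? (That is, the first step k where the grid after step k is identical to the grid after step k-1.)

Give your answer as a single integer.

Answer: 7

Derivation:
Step 0 (initial): 2 infected
Step 1: +5 new -> 7 infected
Step 2: +3 new -> 10 infected
Step 3: +4 new -> 14 infected
Step 4: +3 new -> 17 infected
Step 5: +3 new -> 20 infected
Step 6: +1 new -> 21 infected
Step 7: +0 new -> 21 infected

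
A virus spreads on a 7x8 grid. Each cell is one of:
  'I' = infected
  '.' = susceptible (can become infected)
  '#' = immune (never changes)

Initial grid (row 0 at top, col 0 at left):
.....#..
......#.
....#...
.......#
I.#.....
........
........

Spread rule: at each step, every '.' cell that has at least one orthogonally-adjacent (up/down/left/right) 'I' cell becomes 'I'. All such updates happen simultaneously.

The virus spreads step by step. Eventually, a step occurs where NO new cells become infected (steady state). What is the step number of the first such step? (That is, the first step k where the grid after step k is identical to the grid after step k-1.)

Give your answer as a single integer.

Answer: 13

Derivation:
Step 0 (initial): 1 infected
Step 1: +3 new -> 4 infected
Step 2: +4 new -> 8 infected
Step 3: +5 new -> 13 infected
Step 4: +6 new -> 19 infected
Step 5: +7 new -> 26 infected
Step 6: +6 new -> 32 infected
Step 7: +7 new -> 39 infected
Step 8: +6 new -> 45 infected
Step 9: +3 new -> 48 infected
Step 10: +1 new -> 49 infected
Step 11: +1 new -> 50 infected
Step 12: +1 new -> 51 infected
Step 13: +0 new -> 51 infected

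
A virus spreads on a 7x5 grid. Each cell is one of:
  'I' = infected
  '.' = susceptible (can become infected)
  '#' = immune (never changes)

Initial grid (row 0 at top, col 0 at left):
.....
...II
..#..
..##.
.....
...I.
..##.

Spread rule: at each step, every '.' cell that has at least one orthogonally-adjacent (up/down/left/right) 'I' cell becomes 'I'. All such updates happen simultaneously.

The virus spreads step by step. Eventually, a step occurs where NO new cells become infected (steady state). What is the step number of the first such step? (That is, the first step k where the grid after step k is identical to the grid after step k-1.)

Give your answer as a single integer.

Answer: 6

Derivation:
Step 0 (initial): 3 infected
Step 1: +8 new -> 11 infected
Step 2: +7 new -> 18 infected
Step 3: +6 new -> 24 infected
Step 4: +5 new -> 29 infected
Step 5: +1 new -> 30 infected
Step 6: +0 new -> 30 infected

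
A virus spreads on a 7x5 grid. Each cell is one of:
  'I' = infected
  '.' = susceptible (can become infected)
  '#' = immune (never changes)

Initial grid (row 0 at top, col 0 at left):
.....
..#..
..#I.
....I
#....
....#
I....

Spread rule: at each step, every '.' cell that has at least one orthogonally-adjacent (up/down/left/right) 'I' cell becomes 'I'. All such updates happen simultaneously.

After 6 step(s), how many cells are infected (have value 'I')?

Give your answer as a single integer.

Step 0 (initial): 3 infected
Step 1: +6 new -> 9 infected
Step 2: +6 new -> 15 infected
Step 3: +8 new -> 23 infected
Step 4: +4 new -> 27 infected
Step 5: +3 new -> 30 infected
Step 6: +1 new -> 31 infected

Answer: 31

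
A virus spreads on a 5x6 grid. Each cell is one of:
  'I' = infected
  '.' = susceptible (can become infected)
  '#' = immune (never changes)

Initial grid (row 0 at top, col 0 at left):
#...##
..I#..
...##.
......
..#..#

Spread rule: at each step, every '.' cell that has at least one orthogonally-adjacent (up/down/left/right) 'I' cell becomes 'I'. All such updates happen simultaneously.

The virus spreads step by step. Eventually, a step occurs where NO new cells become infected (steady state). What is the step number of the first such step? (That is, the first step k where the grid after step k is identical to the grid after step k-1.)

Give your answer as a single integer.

Answer: 9

Derivation:
Step 0 (initial): 1 infected
Step 1: +3 new -> 4 infected
Step 2: +5 new -> 9 infected
Step 3: +3 new -> 12 infected
Step 4: +4 new -> 16 infected
Step 5: +3 new -> 19 infected
Step 6: +1 new -> 20 infected
Step 7: +1 new -> 21 infected
Step 8: +1 new -> 22 infected
Step 9: +0 new -> 22 infected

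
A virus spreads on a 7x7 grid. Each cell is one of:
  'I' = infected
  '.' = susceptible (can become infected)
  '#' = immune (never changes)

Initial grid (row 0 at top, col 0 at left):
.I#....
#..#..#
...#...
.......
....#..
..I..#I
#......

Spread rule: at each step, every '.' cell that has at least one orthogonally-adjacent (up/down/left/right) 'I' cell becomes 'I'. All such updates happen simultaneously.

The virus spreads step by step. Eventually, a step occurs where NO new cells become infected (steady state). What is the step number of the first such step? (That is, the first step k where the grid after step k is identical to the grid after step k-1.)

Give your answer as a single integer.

Step 0 (initial): 3 infected
Step 1: +8 new -> 11 infected
Step 2: +12 new -> 23 infected
Step 3: +8 new -> 31 infected
Step 4: +3 new -> 34 infected
Step 5: +2 new -> 36 infected
Step 6: +2 new -> 38 infected
Step 7: +2 new -> 40 infected
Step 8: +1 new -> 41 infected
Step 9: +0 new -> 41 infected

Answer: 9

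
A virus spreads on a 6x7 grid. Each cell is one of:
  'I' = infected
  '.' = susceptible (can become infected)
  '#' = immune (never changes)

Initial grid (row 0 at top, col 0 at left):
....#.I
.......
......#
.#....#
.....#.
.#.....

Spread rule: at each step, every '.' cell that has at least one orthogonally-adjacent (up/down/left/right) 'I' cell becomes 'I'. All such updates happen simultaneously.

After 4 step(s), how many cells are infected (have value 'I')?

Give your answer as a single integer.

Step 0 (initial): 1 infected
Step 1: +2 new -> 3 infected
Step 2: +1 new -> 4 infected
Step 3: +2 new -> 6 infected
Step 4: +3 new -> 9 infected

Answer: 9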